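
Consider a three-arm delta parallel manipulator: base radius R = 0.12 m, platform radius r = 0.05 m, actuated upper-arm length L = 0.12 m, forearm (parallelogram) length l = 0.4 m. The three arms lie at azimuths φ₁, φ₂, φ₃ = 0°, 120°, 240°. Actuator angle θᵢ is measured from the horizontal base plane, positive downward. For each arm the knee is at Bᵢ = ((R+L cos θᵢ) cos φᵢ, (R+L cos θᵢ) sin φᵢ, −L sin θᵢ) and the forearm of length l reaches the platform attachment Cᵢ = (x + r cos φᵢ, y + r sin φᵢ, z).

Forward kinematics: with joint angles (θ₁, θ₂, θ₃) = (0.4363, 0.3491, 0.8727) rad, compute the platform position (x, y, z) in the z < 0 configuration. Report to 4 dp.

(0.0337, 0.0845, -0.4138)

φ1=0.0°: virtual centre (0.1788, 0.0000, -0.0507), radius l
φ2=120.0°: virtual centre (-0.0914, 0.1583, -0.0410), radius l
centre 3 = (0.1471·cos240.0°, 0.1471·sin240.0°, -0.0919) = (-0.0736, -0.1274, -0.0919)
eliminate P² terms by subtracting sphere 1 from 2 and 3
plane₁₂: -0.5403x+0.3166y+0.0193z = 0.0006
Cramer: x(z) = 0.0042-0.0712z;  y(z) = 0.0090-0.1825z
quadratic in z: (1.0384)z²+(0.1230)z+(-0.1269)=0, √Δ=0.7363 → z ∈ {-0.4138, 0.2953}; z = -0.4138 (taking z<0)
x = 0.0337, y = 0.0845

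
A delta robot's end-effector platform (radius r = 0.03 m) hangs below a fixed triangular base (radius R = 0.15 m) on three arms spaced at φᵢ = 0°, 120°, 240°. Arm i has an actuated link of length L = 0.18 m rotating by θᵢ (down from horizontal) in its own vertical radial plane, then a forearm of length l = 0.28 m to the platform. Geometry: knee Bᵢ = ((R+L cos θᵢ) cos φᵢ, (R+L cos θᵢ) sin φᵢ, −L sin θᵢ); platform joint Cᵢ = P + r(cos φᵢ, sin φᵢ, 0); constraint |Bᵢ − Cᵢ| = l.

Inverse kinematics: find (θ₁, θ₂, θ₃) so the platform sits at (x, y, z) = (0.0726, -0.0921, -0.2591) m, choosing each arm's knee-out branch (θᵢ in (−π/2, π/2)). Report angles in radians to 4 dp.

arm 1 (φ=0.0°): x'=0.0726, y'=-0.0921
  A=0.0474, B=-0.2591, C=(l²−L²−A²−y'²−z²)/(2L)=-0.0885
  θ1 = atan2(B,A) + arccos(C/0.2634) = 0.5236
rotate P by −φ2: (-0.1161, -0.0168, -0.2591)
  A=0.2361, B=-0.2591, C=(l²−L²−A²−y'²−z²)/(2L)=-0.2143
  γ=atan2(-0.2591,0.2361)=-0.8319;  ψ=arccos(-0.6113)=2.2285;  θ2=γ+ψ≈1.3967
φ3=240.0° → target in arm frame (0.0435, 0.1089)
  A=0.0765, B=-0.2591, C=(l²−L²−A²−y'²−z²)/(2L)=-0.1079
  θ3 = atan2(B,A) + arccos(C/0.2702) = 0.6982

θ₁ = 0.5236, θ₂ = 1.3967, θ₃ = 0.6982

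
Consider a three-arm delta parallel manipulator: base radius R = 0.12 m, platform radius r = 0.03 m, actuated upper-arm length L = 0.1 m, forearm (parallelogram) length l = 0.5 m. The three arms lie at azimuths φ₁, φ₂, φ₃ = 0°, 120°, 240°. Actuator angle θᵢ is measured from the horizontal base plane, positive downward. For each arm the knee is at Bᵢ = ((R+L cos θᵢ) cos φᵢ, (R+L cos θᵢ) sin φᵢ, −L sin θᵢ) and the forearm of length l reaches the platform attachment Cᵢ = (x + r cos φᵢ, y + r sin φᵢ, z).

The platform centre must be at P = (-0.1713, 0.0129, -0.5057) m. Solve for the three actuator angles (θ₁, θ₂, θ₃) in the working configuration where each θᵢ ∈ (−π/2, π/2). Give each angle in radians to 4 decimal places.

rotate P by −φ1: (-0.1713, 0.0129, -0.5057)
  e−x'=0.2613;  (l²−L²−(e−x')²−y'²−z²)/2L = -0.4209
  γ=atan2(-0.5057,0.2613)=-1.0939;  ψ=arccos(-0.7394)=2.4030;  θ1=γ+ψ≈1.3091
φ2=120.0° → target in arm frame (0.0968, 0.1419)
  A=-0.0068, B=-0.5057, C=(l²−L²−A²−y'²−z²)/(2L)=-0.1796
  θ2 = atan2(B,A) + arccos(C/0.5057) = 0.3495
φ3=240.0° → target in arm frame (0.0745, -0.1548)
  A cos θ + B sin θ = C:  0.0155·cos θ + -0.5057·sin θ = -0.1997
  γ=atan2(-0.5057,0.0155)=-1.5401;  ψ=arccos(-0.3947)=1.9765;  θ3=γ+ψ≈0.4364

θ₁ = 1.3091, θ₂ = 0.3495, θ₃ = 0.4364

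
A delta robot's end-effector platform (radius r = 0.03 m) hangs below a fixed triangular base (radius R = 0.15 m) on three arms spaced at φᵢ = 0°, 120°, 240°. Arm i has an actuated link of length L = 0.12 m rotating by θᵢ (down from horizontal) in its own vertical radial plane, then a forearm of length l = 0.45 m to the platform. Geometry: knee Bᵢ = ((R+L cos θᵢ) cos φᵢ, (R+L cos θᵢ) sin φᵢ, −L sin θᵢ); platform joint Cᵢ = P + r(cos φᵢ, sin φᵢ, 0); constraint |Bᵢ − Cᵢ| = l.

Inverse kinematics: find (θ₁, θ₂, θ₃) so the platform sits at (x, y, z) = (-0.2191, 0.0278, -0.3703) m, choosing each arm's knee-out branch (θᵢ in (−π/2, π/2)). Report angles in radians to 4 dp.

rotate P by −φ1: (-0.2191, 0.0278, -0.3703)
  A cos θ + B sin θ = C:  0.3391·cos θ + -0.3703·sin θ = -0.2699
  √(A²+B²)=0.5021;  θ1 = -0.8294+2.1384 ≈ 1.3090
arm 2 (φ=120.0°): x'=0.1336, y'=0.1758
  A=-0.0136, B=-0.3703, C=(l²−L²−A²−y'²−z²)/(2L)=0.0828
  √(A²+B²)=0.3706;  θ2 = -1.6076+1.3455 ≈ -0.2621
rotate P by −φ3: (0.0855, -0.2036, -0.3703)
  A cos θ + B sin θ = C:  0.0345·cos θ + -0.3703·sin θ = 0.0346
  √(A²+B²)=0.3719;  θ3 = -1.4778+1.4775 ≈ -0.0003

θ₁ = 1.3090, θ₂ = -0.2621, θ₃ = -0.0003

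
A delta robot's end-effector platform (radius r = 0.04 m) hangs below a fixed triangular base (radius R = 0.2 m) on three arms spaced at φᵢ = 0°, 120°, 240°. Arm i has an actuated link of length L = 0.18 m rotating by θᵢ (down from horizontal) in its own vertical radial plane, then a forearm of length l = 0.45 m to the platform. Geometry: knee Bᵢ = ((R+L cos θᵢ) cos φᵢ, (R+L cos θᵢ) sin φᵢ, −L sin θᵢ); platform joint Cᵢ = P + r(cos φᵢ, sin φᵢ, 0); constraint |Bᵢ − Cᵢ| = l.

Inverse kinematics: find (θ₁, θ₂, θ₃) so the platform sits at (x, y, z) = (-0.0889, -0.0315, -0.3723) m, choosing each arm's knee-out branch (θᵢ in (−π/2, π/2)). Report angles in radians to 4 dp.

arm 1 (φ=0.0°): x'=-0.0889, y'=-0.0315
  A=0.2489, B=-0.3723, C=(l²−L²−A²−y'²−z²)/(2L)=-0.0874
  √(A²+B²)=0.4478;  θ1 = -0.9815+1.7671 ≈ 0.7856
arm 2 (φ=120.0°): x'=0.0172, y'=0.0927
  A=0.1428, B=-0.3723, C=(l²−L²−A²−y'²−z²)/(2L)=0.0069
  θ2 = atan2(B,A) + arccos(C/0.3988) = 0.3490
rotate P by −φ3: (0.0717, -0.0612, -0.3723)
  A=0.0883, B=-0.3723, C=(l²−L²−A²−y'²−z²)/(2L)=0.0554
  θ3 = atan2(B,A) + arccos(C/0.3826) = 0.0874

θ₁ = 0.7856, θ₂ = 0.3490, θ₃ = 0.0874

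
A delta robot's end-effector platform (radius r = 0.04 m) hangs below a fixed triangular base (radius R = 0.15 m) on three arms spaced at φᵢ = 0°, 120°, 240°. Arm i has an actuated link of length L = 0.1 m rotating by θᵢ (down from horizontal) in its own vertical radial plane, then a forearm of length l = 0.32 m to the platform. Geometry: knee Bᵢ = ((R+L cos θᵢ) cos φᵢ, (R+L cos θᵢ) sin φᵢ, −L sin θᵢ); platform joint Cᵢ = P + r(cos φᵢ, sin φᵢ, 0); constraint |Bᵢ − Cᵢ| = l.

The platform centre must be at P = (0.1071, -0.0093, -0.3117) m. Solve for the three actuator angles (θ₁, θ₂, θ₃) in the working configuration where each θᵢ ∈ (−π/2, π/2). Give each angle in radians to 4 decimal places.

θ₁ = 0.0872, θ₂ = 1.1340, θ₃ = 1.0469

φ1=0.0° → target in arm frame (0.1071, -0.0093)
  A=0.0029, B=-0.3117, C=(l²−L²−A²−y'²−z²)/(2L)=-0.0243
  √(A²+B²)=0.3117;  θ1 = -1.5615+1.6487 ≈ 0.0872
rotate P by −φ2: (-0.0616, -0.0881, -0.3117)
  e−x'=0.1716;  (l²−L²−(e−x')²−y'²−z²)/2L = -0.2098
  √(A²+B²)=0.3558;  θ2 = -1.0675+2.2015 ≈ 1.1340
arm 3 (φ=240.0°): x'=-0.0455, y'=0.0974
  e−x'=0.1555;  (l²−L²−(e−x')²−y'²−z²)/2L = -0.1921
  √(A²+B²)=0.3483;  θ3 = -1.1081+2.1550 ≈ 1.0469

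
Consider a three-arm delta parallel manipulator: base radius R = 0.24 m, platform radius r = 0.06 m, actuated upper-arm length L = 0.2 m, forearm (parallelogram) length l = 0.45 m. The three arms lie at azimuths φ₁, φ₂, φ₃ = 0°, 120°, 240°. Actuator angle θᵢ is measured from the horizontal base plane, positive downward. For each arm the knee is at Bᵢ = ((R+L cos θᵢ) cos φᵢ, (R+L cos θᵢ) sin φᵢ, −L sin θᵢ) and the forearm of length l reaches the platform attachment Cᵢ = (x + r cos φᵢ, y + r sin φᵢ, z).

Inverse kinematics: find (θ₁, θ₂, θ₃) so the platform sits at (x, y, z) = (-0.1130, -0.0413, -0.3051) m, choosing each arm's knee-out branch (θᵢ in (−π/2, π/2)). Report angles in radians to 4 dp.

θ₁ = 0.8726, θ₂ = 0.2614, θ₃ = -0.1746

φ1=0.0° → target in arm frame (-0.1130, -0.0413)
  A cos θ + B sin θ = C:  0.2930·cos θ + -0.3051·sin θ = -0.0454
  θ1 = atan2(B,A) + arccos(C/0.4230) = 0.8726
φ2=120.0° → target in arm frame (0.0207, 0.1185)
  A cos θ + B sin θ = C:  0.1593·cos θ + -0.3051·sin θ = 0.0750
  γ=atan2(-0.3051,0.1593)=-1.0897;  ψ=arccos(0.2179)=1.3511;  θ2=γ+ψ≈0.2614
rotate P by −φ3: (0.0923, -0.0772, -0.3051)
  e−x'=0.0877;  (l²−L²−(e−x')²−y'²−z²)/2L = 0.1394
  γ=atan2(-0.3051,0.0877)=-1.2908;  ψ=arccos(0.4391)=1.1162;  θ3=γ+ψ≈-0.1746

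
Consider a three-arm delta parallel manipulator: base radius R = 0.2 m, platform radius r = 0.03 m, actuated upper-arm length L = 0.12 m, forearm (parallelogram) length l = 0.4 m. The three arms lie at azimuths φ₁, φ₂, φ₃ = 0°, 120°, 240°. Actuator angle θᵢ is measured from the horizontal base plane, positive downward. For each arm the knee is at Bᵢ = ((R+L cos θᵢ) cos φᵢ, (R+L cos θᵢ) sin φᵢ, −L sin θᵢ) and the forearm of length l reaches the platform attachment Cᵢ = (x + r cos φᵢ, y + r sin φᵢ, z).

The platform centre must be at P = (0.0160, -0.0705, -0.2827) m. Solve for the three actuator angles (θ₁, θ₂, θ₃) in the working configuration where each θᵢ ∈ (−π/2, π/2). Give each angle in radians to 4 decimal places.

θ₁ = -0.0005, θ₂ = 0.6109, θ₃ = -0.3493

arm 1 (φ=0.0°): x'=0.0160, y'=-0.0705
  A=0.1540, B=-0.2827, C=(l²−L²−A²−y'²−z²)/(2L)=0.1541
  γ=atan2(-0.2827,0.1540)=-1.0720;  ψ=arccos(0.4788)=1.0715;  θ1=γ+ψ≈-0.0005
φ2=120.0° → target in arm frame (-0.0691, 0.0214)
  e−x'=0.2391;  (l²−L²−(e−x')²−y'²−z²)/2L = 0.0336
  √(A²+B²)=0.3702;  θ2 = -0.8689+1.4798 ≈ 0.6109
φ3=240.0° → target in arm frame (0.0531, 0.0491)
  A cos θ + B sin θ = C:  0.1169·cos θ + -0.2827·sin θ = 0.2066
  γ=atan2(-0.2827,0.1169)=-1.1786;  ψ=arccos(0.6754)=0.8292;  θ3=γ+ψ≈-0.3493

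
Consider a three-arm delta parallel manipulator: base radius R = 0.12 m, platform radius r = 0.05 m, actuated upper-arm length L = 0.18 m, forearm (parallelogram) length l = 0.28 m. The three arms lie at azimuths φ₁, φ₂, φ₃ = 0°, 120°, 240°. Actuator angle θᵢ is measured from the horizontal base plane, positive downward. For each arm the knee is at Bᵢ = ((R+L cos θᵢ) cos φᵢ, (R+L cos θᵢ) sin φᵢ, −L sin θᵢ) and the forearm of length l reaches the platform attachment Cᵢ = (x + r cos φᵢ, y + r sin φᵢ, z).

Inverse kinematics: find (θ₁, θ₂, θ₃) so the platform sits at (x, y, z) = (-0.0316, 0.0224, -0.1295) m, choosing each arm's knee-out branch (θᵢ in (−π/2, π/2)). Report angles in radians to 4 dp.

θ₁ = 0.3494, θ₂ = -0.3501, θ₃ = 0.0874

rotate P by −φ1: (-0.0316, 0.0224, -0.1295)
  A cos θ + B sin θ = C:  0.1016·cos θ + -0.1295·sin θ = 0.0511
  γ=atan2(-0.1295,0.1016)=-0.9055;  ψ=arccos(0.3106)=1.2550;  θ1=γ+ψ≈0.3494
rotate P by −φ2: (0.0352, 0.0162, -0.1295)
  A=0.0348, B=-0.1295, C=(l²−L²−A²−y'²−z²)/(2L)=0.0771
  γ=atan2(-0.1295,0.0348)=-1.3083;  ψ=arccos(0.5750)=0.9582;  θ2=γ+ψ≈-0.3501
arm 3 (φ=240.0°): x'=-0.0036, y'=-0.0386
  A=0.0736, B=-0.1295, C=(l²−L²−A²−y'²−z²)/(2L)=0.0620
  γ=atan2(-0.1295,0.0736)=-1.0540;  ψ=arccos(0.4163)=1.1414;  θ3=γ+ψ≈0.0874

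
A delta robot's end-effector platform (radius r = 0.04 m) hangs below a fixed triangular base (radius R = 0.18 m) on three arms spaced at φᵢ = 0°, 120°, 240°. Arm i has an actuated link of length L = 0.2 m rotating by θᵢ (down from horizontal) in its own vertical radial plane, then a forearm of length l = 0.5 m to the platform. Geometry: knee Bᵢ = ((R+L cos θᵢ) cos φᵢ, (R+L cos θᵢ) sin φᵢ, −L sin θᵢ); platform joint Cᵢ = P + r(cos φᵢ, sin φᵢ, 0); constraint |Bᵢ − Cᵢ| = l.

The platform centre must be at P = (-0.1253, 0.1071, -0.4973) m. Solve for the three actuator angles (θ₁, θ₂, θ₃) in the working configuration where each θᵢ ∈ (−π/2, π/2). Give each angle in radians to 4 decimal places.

φ1=0.0° → target in arm frame (-0.1253, 0.1071)
  e−x'=0.2653;  (l²−L²−(e−x')²−y'²−z²)/2L = -0.2979
  γ=atan2(-0.4973,0.2653)=-1.0807;  ψ=arccos(-0.5285)=2.1277;  θ1=γ+ψ≈1.0469
arm 2 (φ=120.0°): x'=0.1554, y'=0.0550
  e−x'=-0.0154;  (l²−L²−(e−x')²−y'²−z²)/2L = -0.1014
  √(A²+B²)=0.4975;  θ2 = -1.6018+1.7761 ≈ 0.1743
rotate P by −φ3: (-0.0301, -0.1621, -0.4973)
  A cos θ + B sin θ = C:  0.1701·cos θ + -0.4973·sin θ = -0.2313
  θ3 = atan2(B,A) + arccos(C/0.5256) = 0.7852

θ₁ = 1.0469, θ₂ = 0.1743, θ₃ = 0.7852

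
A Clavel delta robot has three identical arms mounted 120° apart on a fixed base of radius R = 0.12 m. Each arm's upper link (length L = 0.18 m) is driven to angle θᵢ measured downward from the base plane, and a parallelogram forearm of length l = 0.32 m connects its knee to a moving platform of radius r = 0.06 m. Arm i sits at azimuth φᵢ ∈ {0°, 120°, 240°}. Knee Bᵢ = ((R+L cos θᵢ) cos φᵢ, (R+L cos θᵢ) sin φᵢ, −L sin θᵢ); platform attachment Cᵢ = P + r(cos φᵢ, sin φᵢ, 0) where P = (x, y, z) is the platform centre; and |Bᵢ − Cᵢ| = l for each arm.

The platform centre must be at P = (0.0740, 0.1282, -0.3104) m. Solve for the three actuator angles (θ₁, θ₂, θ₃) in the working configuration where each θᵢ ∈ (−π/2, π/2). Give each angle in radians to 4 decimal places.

arm 1 (φ=0.0°): x'=0.0740, y'=0.1282
  e−x'=-0.0140;  (l²−L²−(e−x')²−y'²−z²)/2L = -0.1194
  γ=atan2(-0.3104,-0.0140)=-1.6159;  ψ=arccos(-0.3842)=1.9652;  θ1=γ+ψ≈0.3493
arm 2 (φ=120.0°): x'=0.0740, y'=-0.1282
  e−x'=-0.0140;  (l²−L²−(e−x')²−y'²−z²)/2L = -0.1194
  γ=atan2(-0.3104,-0.0140)=-1.6159;  ψ=arccos(-0.3842)=1.9651;  θ2=γ+ψ≈0.3492
rotate P by −φ3: (-0.1480, 0.0000, -0.3104)
  A=0.2080, B=-0.3104, C=(l²−L²−A²−y'²−z²)/(2L)=-0.1934
  θ3 = atan2(B,A) + arccos(C/0.3737) = 1.1344

θ₁ = 0.3493, θ₂ = 0.3492, θ₃ = 1.1344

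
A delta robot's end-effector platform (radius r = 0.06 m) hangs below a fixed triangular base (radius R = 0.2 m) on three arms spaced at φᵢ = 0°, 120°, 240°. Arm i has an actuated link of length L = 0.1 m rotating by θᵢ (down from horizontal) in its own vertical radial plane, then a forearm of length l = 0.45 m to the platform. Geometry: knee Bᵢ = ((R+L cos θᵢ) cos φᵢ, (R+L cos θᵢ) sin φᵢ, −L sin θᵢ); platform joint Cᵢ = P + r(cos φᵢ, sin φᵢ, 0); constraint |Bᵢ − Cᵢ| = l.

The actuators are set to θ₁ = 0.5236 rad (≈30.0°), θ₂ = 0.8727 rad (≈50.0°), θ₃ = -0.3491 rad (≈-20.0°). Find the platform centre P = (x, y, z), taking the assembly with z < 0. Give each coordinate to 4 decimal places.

S1 = (0.2266·cos0.0°, 0.2266·sin0.0°, -0.0500) = (0.2266, 0.0000, -0.0500)
arm 2 at φ=120.0°: (R−r)+L cos θ2 = 0.2043;  S2 = (-0.1021, 0.1769, -0.0766)
φ3=240.0°: virtual centre (-0.1170, -0.2026, 0.0342), radius l
eliminate P² terms by subtracting sphere 1 from 2 and 3
plane₁₂: -0.6575x+0.3538y+-0.0532z = -0.0063
det = 0.5096;  x = 0.0035+0.0746z,  y = -0.0111+0.2891z
sphere 1 gives Az²+Bz+C=0 with A=1.0891, B=0.0603, C=-0.1501;  B²−4AC=0.6576;  roots -0.4000, 0.3446;  negative root z = -0.4000
x = -0.0263, y = -0.1267

(-0.0263, -0.1267, -0.4000)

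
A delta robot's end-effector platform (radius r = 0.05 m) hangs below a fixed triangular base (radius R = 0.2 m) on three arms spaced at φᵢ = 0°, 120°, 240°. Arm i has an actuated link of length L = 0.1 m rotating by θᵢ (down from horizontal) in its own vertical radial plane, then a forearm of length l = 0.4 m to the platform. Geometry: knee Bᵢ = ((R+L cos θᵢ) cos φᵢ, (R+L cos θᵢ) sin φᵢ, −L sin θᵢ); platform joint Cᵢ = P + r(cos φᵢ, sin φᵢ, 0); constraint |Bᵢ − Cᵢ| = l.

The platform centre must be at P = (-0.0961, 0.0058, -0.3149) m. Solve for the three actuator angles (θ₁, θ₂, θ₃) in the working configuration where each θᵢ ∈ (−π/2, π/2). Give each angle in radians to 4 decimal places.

θ₁ = 0.7858, θ₂ = -0.2612, θ₃ = -0.1740

rotate P by −φ1: (-0.0961, 0.0058, -0.3149)
  e−x'=0.2461;  (l²−L²−(e−x')²−y'²−z²)/2L = -0.0488
  θ1 = atan2(B,A) + arccos(C/0.3997) = 0.7858
φ2=120.0° → target in arm frame (0.0531, 0.0803)
  A cos θ + B sin θ = C:  0.0969·cos θ + -0.3149·sin θ = 0.1750
  θ2 = atan2(B,A) + arccos(C/0.3295) = -0.2612
rotate P by −φ3: (0.0430, -0.0861, -0.3149)
  e−x'=0.1070;  (l²−L²−(e−x')²−y'²−z²)/2L = 0.1599
  √(A²+B²)=0.3326;  θ3 = -1.2433+1.0693 ≈ -0.1740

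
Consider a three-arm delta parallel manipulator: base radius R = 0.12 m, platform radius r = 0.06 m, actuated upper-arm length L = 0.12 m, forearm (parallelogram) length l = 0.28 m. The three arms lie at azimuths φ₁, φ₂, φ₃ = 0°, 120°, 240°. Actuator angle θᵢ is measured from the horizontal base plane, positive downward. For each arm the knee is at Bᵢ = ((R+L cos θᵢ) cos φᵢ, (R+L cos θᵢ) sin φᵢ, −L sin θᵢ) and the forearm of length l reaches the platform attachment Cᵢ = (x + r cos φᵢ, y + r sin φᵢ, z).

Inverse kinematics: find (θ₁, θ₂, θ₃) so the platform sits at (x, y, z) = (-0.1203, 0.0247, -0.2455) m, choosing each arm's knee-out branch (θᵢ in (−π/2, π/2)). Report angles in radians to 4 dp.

arm 1 (φ=0.0°): x'=-0.1203, y'=0.0247
  A=0.1803, B=-0.2455, C=(l²−L²−A²−y'²−z²)/(2L)=-0.1225
  θ1 = atan2(B,A) + arccos(C/0.3046) = 1.0472
rotate P by −φ2: (0.0815, 0.0918, -0.2455)
  e−x'=-0.0215;  (l²−L²−(e−x')²−y'²−z²)/2L = -0.0215
  θ2 = atan2(B,A) + arccos(C/0.2464) = 0.0000
φ3=240.0° → target in arm frame (0.0388, -0.1165)
  A cos θ + B sin θ = C:  0.0212·cos θ + -0.2455·sin θ = -0.0429
  θ3 = atan2(B,A) + arccos(C/0.2464) = 0.2614

θ₁ = 1.0472, θ₂ = 0.0000, θ₃ = 0.2614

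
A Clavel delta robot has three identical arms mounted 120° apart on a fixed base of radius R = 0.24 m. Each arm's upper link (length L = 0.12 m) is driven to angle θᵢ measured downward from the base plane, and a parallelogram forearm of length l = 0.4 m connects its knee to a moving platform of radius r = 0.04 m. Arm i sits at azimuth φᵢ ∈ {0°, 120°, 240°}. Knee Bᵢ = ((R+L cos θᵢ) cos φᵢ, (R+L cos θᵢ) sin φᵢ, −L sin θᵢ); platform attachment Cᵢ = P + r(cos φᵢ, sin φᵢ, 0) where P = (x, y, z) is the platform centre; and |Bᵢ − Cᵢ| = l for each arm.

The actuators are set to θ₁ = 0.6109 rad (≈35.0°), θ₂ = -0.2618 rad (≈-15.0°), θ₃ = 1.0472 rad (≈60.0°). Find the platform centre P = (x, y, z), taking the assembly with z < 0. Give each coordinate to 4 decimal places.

φ1=0.0°: virtual centre (0.2983, 0.0000, -0.0688), radius l
φ2=120.0°: virtual centre (-0.1580, 0.2736, 0.0311), radius l
centre 3 = (0.2600·cos240.0°, 0.2600·sin240.0°, -0.1039) = (-0.1300, -0.2252, -0.1039)
|centre ₂|²−|centre ₁|² = 0.0070;  |centre ₃|²−|centre ₁|² = -0.0153
plane₁₂: -0.9125x+0.5472y+0.1998z = 0.0070
det = 0.8796;  x = 0.0059+0.0586z,  y = 0.0228+-0.2674z
into |P−centre ₁|² = l²: 1.0749z² + 0.0912z + -0.0693 = 0;  Δ = 0.3061;  z = -0.2998 or 0.2149 → z<0 root = -0.2998
x = -0.0117, y = 0.1029

(-0.0117, 0.1029, -0.2998)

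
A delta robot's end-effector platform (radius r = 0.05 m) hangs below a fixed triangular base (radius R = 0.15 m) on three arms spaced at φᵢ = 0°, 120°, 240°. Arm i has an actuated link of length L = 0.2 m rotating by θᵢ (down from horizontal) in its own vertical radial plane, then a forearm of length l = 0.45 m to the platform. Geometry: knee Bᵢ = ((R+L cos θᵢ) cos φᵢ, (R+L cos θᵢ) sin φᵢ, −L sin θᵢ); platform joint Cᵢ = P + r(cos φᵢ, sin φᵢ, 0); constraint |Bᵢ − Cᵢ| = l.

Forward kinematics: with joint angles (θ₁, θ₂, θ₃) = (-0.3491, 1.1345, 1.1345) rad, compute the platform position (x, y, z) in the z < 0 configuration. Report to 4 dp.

centre 1 = (0.2879·cos0.0°, 0.2879·sin0.0°, 0.0684) = (0.2879, 0.0000, 0.0684)
arm 2 at φ=120.0°: e+L cos θ2 = 0.1845;  centre 2 = (-0.0923, 0.1598, -0.1813)
centre 3 = (0.1845·cos240.0°, 0.1845·sin240.0°, -0.1813) = (-0.0923, -0.1598, -0.1813)
eliminate P² terms by subtracting sphere 1 from 2 and 3
plane₁₂: -0.7604x+0.3196y+-0.4994z = -0.0207
Cramer: x(z) = 0.0272-0.6567z;  y(z) = 0.0000+0.0000z
sphere 1 gives Az²+Bz+C=0 with A=1.4313, B=0.2056, C=-0.1298;  B²−4AC=0.7856;  roots -0.3815, 0.2378;  negative root z = -0.3815
x = 0.2777, y = 0.0000

(0.2777, 0.0000, -0.3815)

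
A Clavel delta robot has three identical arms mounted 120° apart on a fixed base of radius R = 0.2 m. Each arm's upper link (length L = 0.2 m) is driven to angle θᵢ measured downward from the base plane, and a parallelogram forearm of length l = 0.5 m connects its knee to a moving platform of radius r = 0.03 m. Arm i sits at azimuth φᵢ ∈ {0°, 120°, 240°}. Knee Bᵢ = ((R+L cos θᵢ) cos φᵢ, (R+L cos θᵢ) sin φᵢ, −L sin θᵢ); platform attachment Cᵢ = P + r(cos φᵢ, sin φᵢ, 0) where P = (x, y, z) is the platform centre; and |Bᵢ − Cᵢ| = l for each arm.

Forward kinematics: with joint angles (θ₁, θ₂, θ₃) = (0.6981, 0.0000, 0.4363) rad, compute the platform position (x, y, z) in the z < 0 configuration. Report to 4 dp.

arm 1 at φ=0.0°: (R−r)+L cos θ1 = 0.3232;  centre 1 = (0.3232, 0.0000, -0.1286)
centre 2 = (0.3700·cos120.0°, 0.3700·sin120.0°, 0.0000) = (-0.1850, 0.3204, 0.0000)
centre 3 = (0.3513·cos240.0°, 0.3513·sin240.0°, -0.0845) = (-0.1756, -0.3042, -0.0845)
eliminate P² terms by subtracting sphere 1 from 2 and 3
linear system: -1.0164x+0.6409y = 0.0159−0.2571z; -0.9977x+-0.6084y = 0.0095−0.0881z
det = 1.2578;  x = -0.0126+0.1692z,  y = 0.0049+-0.1328z
into |P−centre ₁|² = l²: 1.0463z² + 0.1422z + -0.1207 = 0;  Δ = 0.5254;  z = -0.4143 or 0.2785 → z<0 root = -0.4143
x = -0.0827, y = 0.0599

(-0.0827, 0.0599, -0.4143)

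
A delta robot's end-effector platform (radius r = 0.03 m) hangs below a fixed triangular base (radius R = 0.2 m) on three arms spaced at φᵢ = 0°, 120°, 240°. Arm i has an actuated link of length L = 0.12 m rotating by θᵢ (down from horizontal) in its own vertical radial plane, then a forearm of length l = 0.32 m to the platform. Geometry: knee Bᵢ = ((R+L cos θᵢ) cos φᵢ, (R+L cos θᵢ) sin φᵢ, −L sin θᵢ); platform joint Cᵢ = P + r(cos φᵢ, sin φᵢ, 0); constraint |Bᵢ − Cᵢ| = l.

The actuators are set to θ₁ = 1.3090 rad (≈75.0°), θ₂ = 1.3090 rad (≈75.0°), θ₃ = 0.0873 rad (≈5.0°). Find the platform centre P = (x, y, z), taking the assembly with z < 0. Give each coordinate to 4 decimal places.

centre 1 = (0.2011·cos0.0°, 0.2011·sin0.0°, -0.1159) = (0.2011, 0.0000, -0.1159)
arm 2 at φ=120.0°: (R−r)+L cos θ2 = 0.2011;  centre 2 = (-0.1005, 0.1741, -0.1159)
φ3=240.0°: virtual centre (-0.1448, -0.2508, -0.0105), radius l
|centre ₂|²−|centre ₁|² = 0.0000;  |centre ₃|²−|centre ₁|² = 0.0301
plane₁₂: -0.6032x+0.3482y+0.0000z = 0.0000
Cramer: x(z) = -0.0193+0.1352z;  y(z) = -0.0334+0.2341z
sphere 1 gives Az²+Bz+C=0 with A=1.0731, B=0.1566, C=-0.0393;  B²−4AC=0.1932;  roots -0.2778, 0.1318;  negative root z = -0.2778
x = -0.0568, y = -0.0984

(-0.0568, -0.0984, -0.2778)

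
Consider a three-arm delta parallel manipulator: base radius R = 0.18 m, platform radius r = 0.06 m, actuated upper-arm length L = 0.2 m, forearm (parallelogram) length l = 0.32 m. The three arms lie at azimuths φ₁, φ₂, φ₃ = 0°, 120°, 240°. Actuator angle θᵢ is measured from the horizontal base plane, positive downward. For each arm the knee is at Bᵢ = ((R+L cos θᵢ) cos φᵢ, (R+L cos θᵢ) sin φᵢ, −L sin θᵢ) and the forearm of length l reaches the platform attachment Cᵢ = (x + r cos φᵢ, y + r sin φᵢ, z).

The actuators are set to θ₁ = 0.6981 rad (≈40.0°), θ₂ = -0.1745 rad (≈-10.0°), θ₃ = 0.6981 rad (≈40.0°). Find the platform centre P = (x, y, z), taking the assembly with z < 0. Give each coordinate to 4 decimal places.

S1 = (0.2732·cos0.0°, 0.2732·sin0.0°, -0.1286) = (0.2732, 0.0000, -0.1286)
S2 = (0.3170·cos120.0°, 0.3170·sin120.0°, 0.0347) = (-0.1585, 0.2745, 0.0347)
φ3=240.0°: virtual centre (-0.1366, -0.2366, -0.1286), radius l
|S₂|²−|S₁|² = 0.0105;  |S₃|²−|S₁|² = 0.0000
plane₁₂: -0.8634x+0.5490y+0.3266z = 0.0105
Cramer: x(z) = -0.0058+0.1800z;  y(z) = 0.0100-0.3118z
into |P−S₁|² = l²: 1.1296z² + 0.1504z + -0.0079 = 0;  Δ = 0.0585;  z = -0.1736 or 0.0404 → z<0 root = -0.1736
x = -0.0370, y = 0.0641

(-0.0370, 0.0641, -0.1736)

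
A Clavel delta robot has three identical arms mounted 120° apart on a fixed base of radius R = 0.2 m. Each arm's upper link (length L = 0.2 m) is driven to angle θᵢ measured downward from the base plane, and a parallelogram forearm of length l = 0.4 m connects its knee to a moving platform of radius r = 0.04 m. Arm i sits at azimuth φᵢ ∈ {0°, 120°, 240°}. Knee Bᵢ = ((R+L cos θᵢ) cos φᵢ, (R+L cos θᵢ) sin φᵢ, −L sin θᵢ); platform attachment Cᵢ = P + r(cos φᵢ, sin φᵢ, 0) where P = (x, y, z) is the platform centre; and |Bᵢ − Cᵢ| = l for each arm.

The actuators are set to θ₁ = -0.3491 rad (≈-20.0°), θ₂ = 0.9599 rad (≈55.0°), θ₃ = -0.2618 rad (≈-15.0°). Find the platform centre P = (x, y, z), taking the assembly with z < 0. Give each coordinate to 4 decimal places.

(0.0659, -0.1052, -0.1950)

O1 = (0.3479·cos0.0°, 0.3479·sin0.0°, 0.0684) = (0.3479, 0.0000, 0.0684)
O2 = (0.2747·cos120.0°, 0.2747·sin120.0°, -0.1638) = (-0.1374, 0.2379, -0.1638)
φ3=240.0°: virtual centre (-0.1766, -0.3059, 0.0518), radius l
eliminate P² terms by subtracting sphere 1 from 2 and 3
plane₁₂: -0.9706x+0.4758y+-0.4645z = -0.0234
Cramer: x(z) = 0.0124-0.2745z;  y(z) = -0.0240+0.4163z
sphere 1 gives Az²+Bz+C=0 with A=1.2486, B=0.0274, C=-0.0421;  B²−4AC=0.2113;  roots -0.1950, 0.1731;  negative root z = -0.1950
x = 0.0659, y = -0.1052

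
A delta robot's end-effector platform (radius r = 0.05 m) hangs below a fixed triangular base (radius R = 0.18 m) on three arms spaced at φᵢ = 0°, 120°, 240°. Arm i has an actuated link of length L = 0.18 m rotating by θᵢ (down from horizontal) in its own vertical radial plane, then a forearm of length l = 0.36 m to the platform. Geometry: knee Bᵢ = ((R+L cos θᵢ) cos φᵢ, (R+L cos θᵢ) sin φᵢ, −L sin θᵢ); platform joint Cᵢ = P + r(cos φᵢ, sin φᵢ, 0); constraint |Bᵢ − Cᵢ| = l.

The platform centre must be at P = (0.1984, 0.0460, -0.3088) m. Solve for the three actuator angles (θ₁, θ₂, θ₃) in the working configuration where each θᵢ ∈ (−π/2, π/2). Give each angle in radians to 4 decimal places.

φ1=0.0° → target in arm frame (0.1984, 0.0460)
  e−x'=-0.0684;  (l²−L²−(e−x')²−y'²−z²)/2L = -0.0138
  √(A²+B²)=0.3163;  θ1 = -1.7888+1.6143 ≈ -0.1745
rotate P by −φ2: (-0.0594, -0.1948, -0.3088)
  e−x'=0.1894;  (l²−L²−(e−x')²−y'²−z²)/2L = -0.1999
  √(A²+B²)=0.3622;  θ2 = -1.0207+2.1554 ≈ 1.1347
φ3=240.0° → target in arm frame (-0.1390, 0.1488)
  e−x'=0.2690;  (l²−L²−(e−x')²−y'²−z²)/2L = -0.2575
  √(A²+B²)=0.4096;  θ3 = -0.8541+2.2506 ≈ 1.3965

θ₁ = -0.1745, θ₂ = 1.1347, θ₃ = 1.3965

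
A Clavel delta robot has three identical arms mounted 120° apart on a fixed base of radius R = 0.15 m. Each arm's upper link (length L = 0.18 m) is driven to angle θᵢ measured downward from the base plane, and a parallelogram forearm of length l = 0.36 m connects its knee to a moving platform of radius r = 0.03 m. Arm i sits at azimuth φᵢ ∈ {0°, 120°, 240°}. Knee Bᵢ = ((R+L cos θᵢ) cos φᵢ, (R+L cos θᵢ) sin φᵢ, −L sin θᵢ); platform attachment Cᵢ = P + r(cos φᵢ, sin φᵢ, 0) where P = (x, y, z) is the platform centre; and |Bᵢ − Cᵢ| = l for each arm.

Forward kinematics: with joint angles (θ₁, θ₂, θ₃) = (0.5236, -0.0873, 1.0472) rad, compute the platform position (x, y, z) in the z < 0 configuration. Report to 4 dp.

(0.0053, 0.1356, -0.2849)

arm 1 at φ=0.0°: ρ1 = 0.2759;  centre 1 = (0.2759, 0.0000, -0.0900)
φ2=120.0°: virtual centre (-0.1497, 0.2592, 0.0157), radius l
centre 3 = (0.2100·cos240.0°, 0.2100·sin240.0°, -0.1559) = (-0.1050, -0.1819, -0.1559)
eliminate P² terms by subtracting sphere 1 from 2 and 3
linear system: -0.8511x+0.5184y = 0.0056−0.2114z; -0.7618x+-0.3637y = -0.0158−-0.1318z
det = 0.7045;  x = 0.0087+0.0122z,  y = 0.0252+-0.3878z
quadratic in z: (1.1505)z²+(0.1540)z+(-0.0495)=0, √Δ=0.5015 → z ∈ {-0.2849, 0.1510}; z = -0.2849 (taking z<0)
x = 0.0053, y = 0.1356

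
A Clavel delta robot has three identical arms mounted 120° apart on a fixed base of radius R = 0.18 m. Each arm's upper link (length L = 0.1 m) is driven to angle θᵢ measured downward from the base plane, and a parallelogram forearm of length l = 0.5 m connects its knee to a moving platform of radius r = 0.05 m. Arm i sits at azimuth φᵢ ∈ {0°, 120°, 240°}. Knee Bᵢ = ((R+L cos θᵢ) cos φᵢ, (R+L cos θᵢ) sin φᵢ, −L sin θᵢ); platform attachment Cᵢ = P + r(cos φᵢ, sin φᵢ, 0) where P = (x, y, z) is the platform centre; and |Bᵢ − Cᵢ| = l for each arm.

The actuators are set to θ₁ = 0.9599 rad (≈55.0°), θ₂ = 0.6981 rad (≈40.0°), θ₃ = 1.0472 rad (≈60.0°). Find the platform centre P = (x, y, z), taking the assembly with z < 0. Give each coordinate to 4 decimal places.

φ1=0.0°: virtual centre (0.1874, 0.0000, -0.0819), radius l
φ2=120.0°: virtual centre (-0.1033, 0.1789, -0.0643), radius l
S3 = (0.1800·cos240.0°, 0.1800·sin240.0°, -0.0866) = (-0.0900, -0.1559, -0.0866)
subtract pairs → two planes through P
plane₁₂: -0.5813x+0.3579y+0.0353z = 0.0050
det = 0.3797;  x = -0.0023+0.0201z,  y = 0.0102+-0.0659z
quadratic in z: (1.0047)z²+(0.1548)z+(-0.2072)=0, √Δ=0.9256 → z ∈ {-0.5377, 0.3836}; z = -0.5377 (taking z<0)
x = -0.0131, y = 0.0457

(-0.0131, 0.0457, -0.5377)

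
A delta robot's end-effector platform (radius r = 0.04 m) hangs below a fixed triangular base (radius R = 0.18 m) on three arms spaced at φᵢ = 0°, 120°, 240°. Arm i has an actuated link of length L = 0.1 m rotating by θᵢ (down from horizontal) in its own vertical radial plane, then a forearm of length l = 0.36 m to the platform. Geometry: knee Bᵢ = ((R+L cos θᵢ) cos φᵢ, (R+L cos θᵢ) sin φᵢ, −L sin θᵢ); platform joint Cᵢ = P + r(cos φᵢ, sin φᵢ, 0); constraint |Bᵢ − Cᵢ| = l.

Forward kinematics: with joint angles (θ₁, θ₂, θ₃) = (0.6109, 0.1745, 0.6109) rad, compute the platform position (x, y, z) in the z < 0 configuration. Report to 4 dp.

(-0.0216, 0.0375, -0.3198)

O1 = (0.2219·cos0.0°, 0.2219·sin0.0°, -0.0574) = (0.2219, 0.0000, -0.0574)
φ2=120.0°: virtual centre (-0.1192, 0.2065, -0.0174), radius l
O3 = (0.2219·cos240.0°, 0.2219·sin240.0°, -0.0574) = (-0.1110, -0.1922, -0.0574)
|O₂|²−|O₁|² = 0.0046;  |O₃|²−|O₁|² = 0.0000
linear system: -0.6823x+0.4131y = 0.0046−0.0800z; -0.6657x+-0.3844y = 0.0000−0.0000z
det = 0.5372;  x = -0.0033+0.0572z,  y = 0.0057+-0.0991z
sphere 1 gives Az²+Bz+C=0 with A=1.0131, B=0.0878, C=-0.0755;  B²−4AC=0.3139;  roots -0.3198, 0.2332;  negative root z = -0.3198
x = -0.0216, y = 0.0375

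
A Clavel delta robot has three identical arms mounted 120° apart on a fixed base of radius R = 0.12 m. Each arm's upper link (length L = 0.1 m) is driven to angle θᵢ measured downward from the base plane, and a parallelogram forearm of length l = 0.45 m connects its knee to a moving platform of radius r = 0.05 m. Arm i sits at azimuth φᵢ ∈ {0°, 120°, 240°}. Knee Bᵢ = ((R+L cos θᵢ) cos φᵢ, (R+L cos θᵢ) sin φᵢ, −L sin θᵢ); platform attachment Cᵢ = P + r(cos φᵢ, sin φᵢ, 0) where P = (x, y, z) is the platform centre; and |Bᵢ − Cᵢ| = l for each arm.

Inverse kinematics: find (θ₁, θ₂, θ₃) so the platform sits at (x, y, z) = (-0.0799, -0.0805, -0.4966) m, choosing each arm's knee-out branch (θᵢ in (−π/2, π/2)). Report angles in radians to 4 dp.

rotate P by −φ1: (-0.0799, -0.0805, -0.4966)
  A cos θ + B sin θ = C:  0.1499·cos θ + -0.4966·sin θ = -0.4153
  γ=atan2(-0.4966,0.1499)=-1.2776;  ψ=arccos(-0.8006)=2.4991;  θ1=γ+ψ≈1.2215
rotate P by −φ2: (-0.0298, 0.1094, -0.4966)
  A cos θ + B sin θ = C:  0.0998·cos θ + -0.4966·sin θ = -0.3802
  γ=atan2(-0.4966,0.0998)=-1.3725;  ψ=arccos(-0.7506)=2.4198;  θ2=γ+ψ≈1.0473
rotate P by −φ3: (0.1097, -0.0289, -0.4966)
  A=-0.0397, B=-0.4966, C=(l²−L²−A²−y'²−z²)/(2L)=-0.2826
  θ3 = atan2(B,A) + arccos(C/0.4982) = 0.5235

θ₁ = 1.2215, θ₂ = 1.0473, θ₃ = 0.5235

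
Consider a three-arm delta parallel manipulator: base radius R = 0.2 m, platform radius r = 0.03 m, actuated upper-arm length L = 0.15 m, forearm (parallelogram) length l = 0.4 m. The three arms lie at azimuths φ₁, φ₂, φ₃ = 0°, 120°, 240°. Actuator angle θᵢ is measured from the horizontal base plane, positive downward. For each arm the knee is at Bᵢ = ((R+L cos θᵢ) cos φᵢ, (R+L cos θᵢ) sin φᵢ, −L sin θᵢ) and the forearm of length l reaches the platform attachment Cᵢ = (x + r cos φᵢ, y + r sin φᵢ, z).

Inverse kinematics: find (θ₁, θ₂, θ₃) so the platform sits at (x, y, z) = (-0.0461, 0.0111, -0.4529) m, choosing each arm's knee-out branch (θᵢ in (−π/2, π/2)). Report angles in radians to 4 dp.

θ₁ = 1.3088, θ₂ = 0.9599, θ₃ = 1.0473

arm 1 (φ=0.0°): x'=-0.0461, y'=0.0111
  e−x'=0.2161;  (l²−L²−(e−x')²−y'²−z²)/2L = -0.3815
  θ1 = atan2(B,A) + arccos(C/0.5018) = 1.3088
rotate P by −φ2: (0.0327, 0.0344, -0.4529)
  e−x'=0.1373;  (l²−L²−(e−x')²−y'²−z²)/2L = -0.2922
  γ=atan2(-0.4529,0.1373)=-1.2764;  ψ=arccos(-0.6174)=2.2363;  θ2=γ+ψ≈0.9599
φ3=240.0° → target in arm frame (0.0134, -0.0455)
  A cos θ + B sin θ = C:  0.1566·cos θ + -0.4529·sin θ = -0.3140
  θ3 = atan2(B,A) + arccos(C/0.4792) = 1.0473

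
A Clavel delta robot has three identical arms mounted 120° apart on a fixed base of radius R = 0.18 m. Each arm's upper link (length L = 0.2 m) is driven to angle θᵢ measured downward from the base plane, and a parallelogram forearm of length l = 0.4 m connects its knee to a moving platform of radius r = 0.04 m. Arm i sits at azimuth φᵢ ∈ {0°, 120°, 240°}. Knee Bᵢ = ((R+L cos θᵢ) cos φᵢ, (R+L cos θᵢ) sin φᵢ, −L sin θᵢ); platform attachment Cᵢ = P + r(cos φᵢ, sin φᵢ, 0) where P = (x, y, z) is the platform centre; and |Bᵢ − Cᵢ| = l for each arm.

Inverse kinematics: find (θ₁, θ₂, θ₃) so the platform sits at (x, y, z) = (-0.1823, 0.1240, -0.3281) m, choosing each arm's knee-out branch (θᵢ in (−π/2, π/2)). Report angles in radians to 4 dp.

rotate P by −φ1: (-0.1823, 0.1240, -0.3281)
  A cos θ + B sin θ = C:  0.3223·cos θ + -0.3281·sin θ = -0.2673
  θ1 = atan2(B,A) + arccos(C/0.4599) = 1.3966
φ2=120.0° → target in arm frame (0.1985, 0.0959)
  A=-0.0585, B=-0.3281, C=(l²−L²−A²−y'²−z²)/(2L)=-0.0007
  θ2 = atan2(B,A) + arccos(C/0.3333) = -0.1745
φ3=240.0° → target in arm frame (-0.0162, -0.2199)
  A=0.1562, B=-0.3281, C=(l²−L²−A²−y'²−z²)/(2L)=-0.1510
  √(A²+B²)=0.3634;  θ3 = -1.1264+1.9994 ≈ 0.8730

θ₁ = 1.3966, θ₂ = -0.1745, θ₃ = 0.8730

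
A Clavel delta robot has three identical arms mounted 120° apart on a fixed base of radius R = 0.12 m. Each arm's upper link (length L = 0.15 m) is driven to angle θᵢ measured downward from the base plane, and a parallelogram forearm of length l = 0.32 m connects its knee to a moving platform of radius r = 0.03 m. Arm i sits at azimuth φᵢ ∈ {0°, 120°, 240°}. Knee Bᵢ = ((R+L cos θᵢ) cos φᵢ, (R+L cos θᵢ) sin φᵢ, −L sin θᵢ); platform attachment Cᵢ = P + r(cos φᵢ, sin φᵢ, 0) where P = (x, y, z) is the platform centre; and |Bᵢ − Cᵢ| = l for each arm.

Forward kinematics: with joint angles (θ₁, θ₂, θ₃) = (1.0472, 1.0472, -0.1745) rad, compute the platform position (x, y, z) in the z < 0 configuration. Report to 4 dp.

(-0.0794, -0.1375, -0.2841)

arm 1 at φ=0.0°: e+L cos θ1 = 0.1650;  S1 = (0.1650, 0.0000, -0.1299)
S2 = (0.1650·cos120.0°, 0.1650·sin120.0°, -0.1299) = (-0.0825, 0.1429, -0.1299)
arm 3 at φ=240.0°: e+L cos θ3 = 0.2377;  S3 = (-0.1189, -0.2059, 0.0260)
subtract pairs → two planes through P
[-0.4950 0.2858 0.0000]·P = 0.0000;  [-0.5677 -0.4117 0.3119]·P = 0.0131
det = 0.3661;  x = -0.0102+0.2435z,  y = -0.0177+0.4217z
into |P−S₁|² = l²: 1.2372z² + 0.1595z + -0.0545 = 0;  Δ = 0.2952;  z = -0.2841 or 0.1551 → z<0 root = -0.2841
x = -0.0794, y = -0.1375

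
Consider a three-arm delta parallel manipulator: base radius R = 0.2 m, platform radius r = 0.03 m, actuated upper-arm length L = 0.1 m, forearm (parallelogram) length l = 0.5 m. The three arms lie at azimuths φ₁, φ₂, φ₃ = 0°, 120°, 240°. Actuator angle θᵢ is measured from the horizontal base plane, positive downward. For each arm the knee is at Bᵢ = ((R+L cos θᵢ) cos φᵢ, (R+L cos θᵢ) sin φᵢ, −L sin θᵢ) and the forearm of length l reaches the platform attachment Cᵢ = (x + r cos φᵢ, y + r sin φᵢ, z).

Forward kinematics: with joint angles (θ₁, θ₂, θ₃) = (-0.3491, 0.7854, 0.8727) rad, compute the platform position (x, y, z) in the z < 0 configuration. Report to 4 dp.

(0.1386, 0.0102, -0.4497)

arm 1 at φ=0.0°: e+L cos θ1 = 0.2640;  O1 = (0.2640, 0.0000, 0.0342)
φ2=120.0°: virtual centre (-0.1204, 0.2085, -0.0707), radius l
O3 = (0.2343·cos240.0°, 0.2343·sin240.0°, -0.0766) = (-0.1171, -0.2029, -0.0766)
|O₂|²−|O₁|² = -0.0079;  |O₃|²−|O₁|² = -0.0101
plane₁₂: -0.7686x+0.4169y+-0.2098z = -0.0079
Cramer: x(z) = 0.0118-0.2820z;  y(z) = 0.0028-0.0165z
into |P−O₁|² = l²: 1.0798z² + 0.0737z + -0.1852 = 0;  Δ = 0.8054;  z = -0.4497 or 0.3814 → z<0 root = -0.4497
x = 0.1386, y = 0.0102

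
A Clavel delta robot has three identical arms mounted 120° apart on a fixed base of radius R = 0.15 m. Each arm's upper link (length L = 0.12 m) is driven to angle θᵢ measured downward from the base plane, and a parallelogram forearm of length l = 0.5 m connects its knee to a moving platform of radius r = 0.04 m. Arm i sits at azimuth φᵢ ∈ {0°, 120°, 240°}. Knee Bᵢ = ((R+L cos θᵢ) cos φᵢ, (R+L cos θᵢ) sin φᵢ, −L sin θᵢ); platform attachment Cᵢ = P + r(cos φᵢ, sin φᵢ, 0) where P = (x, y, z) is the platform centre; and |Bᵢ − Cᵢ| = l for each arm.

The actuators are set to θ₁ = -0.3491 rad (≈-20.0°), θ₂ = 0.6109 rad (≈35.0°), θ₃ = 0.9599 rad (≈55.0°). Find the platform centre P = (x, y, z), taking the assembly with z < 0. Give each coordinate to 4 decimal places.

(0.1896, 0.0579, -0.4545)

arm 1 at φ=0.0°: ρ1 = 0.2228;  centre 1 = (0.2228, 0.0000, 0.0410)
centre 2 = (0.2083·cos120.0°, 0.2083·sin120.0°, -0.0688) = (-0.1041, 0.1804, -0.0688)
centre 3 = (0.1788·cos240.0°, 0.1788·sin240.0°, -0.0983) = (-0.0894, -0.1549, -0.0983)
subtract pairs → two planes through P
linear system: -0.6538x+0.3608y = -0.0032−-0.2198z; -0.6244x+-0.3097y = -0.0097−-0.2787z
det = 0.4278;  x = 0.0105+-0.3942z,  y = 0.0101+-0.1052z
sphere 1 gives Az²+Bz+C=0 with A=1.1664, B=0.0831, C=-0.2031;  B²−4AC=0.9547;  roots -0.4545, 0.3832;  negative root z = -0.4545
x = 0.1896, y = 0.0579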